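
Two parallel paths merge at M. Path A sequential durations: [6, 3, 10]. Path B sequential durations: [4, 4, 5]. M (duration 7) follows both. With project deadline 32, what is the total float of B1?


Forward pass: ES(B1) = sum of predecessors on chain B = 0
EF = ES + duration = 0 + 4 = 4
Backward pass: LF(M) = deadline = 32; LS(M) = 32 - 7 = 25
LF(B1) = LS(M) - sum(successors on chain B) = 25 - 9 = 16
LS = LF - duration = 16 - 4 = 12
Total float = LS - ES = 12 - 0 = 12

12


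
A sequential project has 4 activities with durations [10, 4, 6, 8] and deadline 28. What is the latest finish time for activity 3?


LF(activity 3) = deadline - sum of successor durations
Successors: activities 4 through 4 with durations [8]
Sum of successor durations = 8
LF = 28 - 8 = 20

20


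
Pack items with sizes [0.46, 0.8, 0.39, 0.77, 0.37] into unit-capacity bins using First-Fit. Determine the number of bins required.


Place items sequentially using First-Fit:
  Item 0.46 -> new Bin 1
  Item 0.8 -> new Bin 2
  Item 0.39 -> Bin 1 (now 0.85)
  Item 0.77 -> new Bin 3
  Item 0.37 -> new Bin 4
Total bins used = 4

4


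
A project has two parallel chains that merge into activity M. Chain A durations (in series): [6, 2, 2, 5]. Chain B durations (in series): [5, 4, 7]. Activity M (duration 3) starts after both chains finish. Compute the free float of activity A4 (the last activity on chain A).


ES(A4) = sum of predecessors on chain A = 10
EF(A4) = ES + duration = 10 + 5 = 15
Successor of A4 is M. ES(M) = max(sum(A), sum(B)) = max(15, 16) = 16
Free float = ES(successor) - EF(current) = 16 - 15 = 1

1


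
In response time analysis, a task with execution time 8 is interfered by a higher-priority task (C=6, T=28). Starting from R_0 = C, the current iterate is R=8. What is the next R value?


R_next = C + ceil(R_prev / T_hp) * C_hp
ceil(8 / 28) = ceil(0.2857) = 1
Interference = 1 * 6 = 6
R_next = 8 + 6 = 14

14


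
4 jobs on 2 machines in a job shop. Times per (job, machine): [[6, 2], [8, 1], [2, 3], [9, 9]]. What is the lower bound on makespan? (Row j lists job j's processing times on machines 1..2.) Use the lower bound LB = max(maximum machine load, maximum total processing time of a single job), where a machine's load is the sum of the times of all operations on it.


Machine loads:
  Machine 1: 6 + 8 + 2 + 9 = 25
  Machine 2: 2 + 1 + 3 + 9 = 15
Max machine load = 25
Job totals:
  Job 1: 8
  Job 2: 9
  Job 3: 5
  Job 4: 18
Max job total = 18
Lower bound = max(25, 18) = 25

25


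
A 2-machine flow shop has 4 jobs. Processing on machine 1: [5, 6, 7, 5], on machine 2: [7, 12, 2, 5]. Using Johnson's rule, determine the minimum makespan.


Apply Johnson's rule:
  Group 1 (a <= b): [(1, 5, 7), (4, 5, 5), (2, 6, 12)]
  Group 2 (a > b): [(3, 7, 2)]
Optimal job order: [1, 4, 2, 3]
Schedule:
  Job 1: M1 done at 5, M2 done at 12
  Job 4: M1 done at 10, M2 done at 17
  Job 2: M1 done at 16, M2 done at 29
  Job 3: M1 done at 23, M2 done at 31
Makespan = 31

31


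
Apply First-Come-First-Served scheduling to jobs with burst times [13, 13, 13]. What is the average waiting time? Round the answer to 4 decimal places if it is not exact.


FCFS order (as given): [13, 13, 13]
Waiting times:
  Job 1: wait = 0
  Job 2: wait = 13
  Job 3: wait = 26
Sum of waiting times = 39
Average waiting time = 39/3 = 13.0

13.0


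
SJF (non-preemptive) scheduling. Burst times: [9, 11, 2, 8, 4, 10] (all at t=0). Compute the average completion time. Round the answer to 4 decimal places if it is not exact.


SJF order (ascending): [2, 4, 8, 9, 10, 11]
Completion times:
  Job 1: burst=2, C=2
  Job 2: burst=4, C=6
  Job 3: burst=8, C=14
  Job 4: burst=9, C=23
  Job 5: burst=10, C=33
  Job 6: burst=11, C=44
Average completion = 122/6 = 20.3333

20.3333


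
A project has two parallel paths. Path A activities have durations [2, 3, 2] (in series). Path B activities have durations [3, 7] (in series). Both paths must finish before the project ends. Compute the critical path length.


Path A total = 2 + 3 + 2 = 7
Path B total = 3 + 7 = 10
Critical path = longest path = max(7, 10) = 10

10


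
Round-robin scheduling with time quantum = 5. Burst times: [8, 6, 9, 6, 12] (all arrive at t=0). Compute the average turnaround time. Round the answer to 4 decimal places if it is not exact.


Time quantum = 5
Execution trace:
  J1 runs 5 units, time = 5
  J2 runs 5 units, time = 10
  J3 runs 5 units, time = 15
  J4 runs 5 units, time = 20
  J5 runs 5 units, time = 25
  J1 runs 3 units, time = 28
  J2 runs 1 units, time = 29
  J3 runs 4 units, time = 33
  J4 runs 1 units, time = 34
  J5 runs 5 units, time = 39
  J5 runs 2 units, time = 41
Finish times: [28, 29, 33, 34, 41]
Average turnaround = 165/5 = 33.0

33.0


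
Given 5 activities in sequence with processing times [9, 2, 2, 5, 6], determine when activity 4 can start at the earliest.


Activity 4 starts after activities 1 through 3 complete.
Predecessor durations: [9, 2, 2]
ES = 9 + 2 + 2 = 13

13


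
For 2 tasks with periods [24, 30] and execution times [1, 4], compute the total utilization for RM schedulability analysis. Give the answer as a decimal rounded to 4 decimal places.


Compute individual utilizations (exact fractions):
  Task 1: C/T = 1/24 (approx. 0.0417)
  Task 2: C/T = 4/30 = 2/15 (approx. 0.1333)
Total utilization U = 1/24 + 2/15 = 7/40
Rounded to 4 decimal places: U = 0.1750
RM (Liu & Layland) bound for 2 tasks = 0.828427; compare with U = 7/40 (approx. 0.175000)
U <= bound, so schedulable by RM sufficient condition.

0.1750


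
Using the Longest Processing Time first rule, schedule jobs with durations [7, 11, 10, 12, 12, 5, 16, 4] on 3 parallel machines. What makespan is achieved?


Sort jobs in decreasing order (LPT): [16, 12, 12, 11, 10, 7, 5, 4]
Assign each job to the least loaded machine:
  Machine 1: jobs [16, 7, 4], load = 27
  Machine 2: jobs [12, 11], load = 23
  Machine 3: jobs [12, 10, 5], load = 27
Makespan = max load = 27

27


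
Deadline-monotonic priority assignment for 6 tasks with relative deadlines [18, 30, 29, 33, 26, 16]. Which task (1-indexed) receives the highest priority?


Sort tasks by relative deadline (ascending):
  Task 6: deadline = 16
  Task 1: deadline = 18
  Task 5: deadline = 26
  Task 3: deadline = 29
  Task 2: deadline = 30
  Task 4: deadline = 33
Priority order (highest first): [6, 1, 5, 3, 2, 4]
Highest priority task = 6

6


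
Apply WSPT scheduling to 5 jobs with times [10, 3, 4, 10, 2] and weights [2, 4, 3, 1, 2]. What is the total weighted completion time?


Compute p/w ratios and sort ascending (WSPT): [(3, 4), (2, 2), (4, 3), (10, 2), (10, 1)]
Compute weighted completion times:
  Job (p=3,w=4): C=3, w*C=4*3=12
  Job (p=2,w=2): C=5, w*C=2*5=10
  Job (p=4,w=3): C=9, w*C=3*9=27
  Job (p=10,w=2): C=19, w*C=2*19=38
  Job (p=10,w=1): C=29, w*C=1*29=29
Total weighted completion time = 116

116


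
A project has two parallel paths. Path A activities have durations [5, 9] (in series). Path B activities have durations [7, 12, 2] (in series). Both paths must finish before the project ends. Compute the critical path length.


Path A total = 5 + 9 = 14
Path B total = 7 + 12 + 2 = 21
Critical path = longest path = max(14, 21) = 21

21


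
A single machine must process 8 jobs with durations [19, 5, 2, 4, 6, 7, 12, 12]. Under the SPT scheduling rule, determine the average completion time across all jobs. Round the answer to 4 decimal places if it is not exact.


Sort jobs by processing time (SPT order): [2, 4, 5, 6, 7, 12, 12, 19]
Compute completion times sequentially:
  Job 1: processing = 2, completes at 2
  Job 2: processing = 4, completes at 6
  Job 3: processing = 5, completes at 11
  Job 4: processing = 6, completes at 17
  Job 5: processing = 7, completes at 24
  Job 6: processing = 12, completes at 36
  Job 7: processing = 12, completes at 48
  Job 8: processing = 19, completes at 67
Sum of completion times = 211
Average completion time = 211/8 = 26.375

26.375


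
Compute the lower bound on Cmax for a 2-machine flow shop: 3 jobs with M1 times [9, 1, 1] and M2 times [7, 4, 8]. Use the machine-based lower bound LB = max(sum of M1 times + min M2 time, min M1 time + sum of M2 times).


LB1 = sum(M1 times) + min(M2 times) = 11 + 4 = 15
LB2 = min(M1 times) + sum(M2 times) = 1 + 19 = 20
Lower bound = max(LB1, LB2) = max(15, 20) = 20

20


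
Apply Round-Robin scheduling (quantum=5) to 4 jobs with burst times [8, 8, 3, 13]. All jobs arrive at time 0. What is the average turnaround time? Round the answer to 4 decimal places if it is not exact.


Time quantum = 5
Execution trace:
  J1 runs 5 units, time = 5
  J2 runs 5 units, time = 10
  J3 runs 3 units, time = 13
  J4 runs 5 units, time = 18
  J1 runs 3 units, time = 21
  J2 runs 3 units, time = 24
  J4 runs 5 units, time = 29
  J4 runs 3 units, time = 32
Finish times: [21, 24, 13, 32]
Average turnaround = 90/4 = 22.5

22.5


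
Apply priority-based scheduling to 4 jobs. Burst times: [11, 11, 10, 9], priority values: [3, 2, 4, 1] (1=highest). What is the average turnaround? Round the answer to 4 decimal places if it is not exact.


Sort by priority (ascending = highest first):
Order: [(1, 9), (2, 11), (3, 11), (4, 10)]
Completion times:
  Priority 1, burst=9, C=9
  Priority 2, burst=11, C=20
  Priority 3, burst=11, C=31
  Priority 4, burst=10, C=41
Average turnaround = 101/4 = 25.25

25.25


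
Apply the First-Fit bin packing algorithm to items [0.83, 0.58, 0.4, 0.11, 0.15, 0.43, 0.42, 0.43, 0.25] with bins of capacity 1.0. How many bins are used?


Place items sequentially using First-Fit:
  Item 0.83 -> new Bin 1
  Item 0.58 -> new Bin 2
  Item 0.4 -> Bin 2 (now 0.98)
  Item 0.11 -> Bin 1 (now 0.94)
  Item 0.15 -> new Bin 3
  Item 0.43 -> Bin 3 (now 0.58)
  Item 0.42 -> Bin 3 (now 1.0)
  Item 0.43 -> new Bin 4
  Item 0.25 -> Bin 4 (now 0.68)
Total bins used = 4

4


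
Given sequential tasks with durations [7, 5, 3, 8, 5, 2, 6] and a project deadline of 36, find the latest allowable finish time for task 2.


LF(activity 2) = deadline - sum of successor durations
Successors: activities 3 through 7 with durations [3, 8, 5, 2, 6]
Sum of successor durations = 24
LF = 36 - 24 = 12

12


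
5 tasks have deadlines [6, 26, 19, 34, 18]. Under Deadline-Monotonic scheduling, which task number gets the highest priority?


Sort tasks by relative deadline (ascending):
  Task 1: deadline = 6
  Task 5: deadline = 18
  Task 3: deadline = 19
  Task 2: deadline = 26
  Task 4: deadline = 34
Priority order (highest first): [1, 5, 3, 2, 4]
Highest priority task = 1

1


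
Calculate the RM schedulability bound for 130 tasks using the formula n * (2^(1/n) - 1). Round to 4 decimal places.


Compute 2^(1/130) = 1.0053461413
Subtract 1: 1.0053461413 - 1 = 0.0053461413
Multiply by n: 130 * 0.0053461413 = 0.6949983690
Round to 4 dp: 0.6950

0.6950


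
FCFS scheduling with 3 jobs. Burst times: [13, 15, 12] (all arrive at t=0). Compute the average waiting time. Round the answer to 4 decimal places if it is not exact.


FCFS order (as given): [13, 15, 12]
Waiting times:
  Job 1: wait = 0
  Job 2: wait = 13
  Job 3: wait = 28
Sum of waiting times = 41
Average waiting time = 41/3 = 13.6667

13.6667


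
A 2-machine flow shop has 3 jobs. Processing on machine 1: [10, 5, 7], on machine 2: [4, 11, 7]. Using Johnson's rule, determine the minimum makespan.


Apply Johnson's rule:
  Group 1 (a <= b): [(2, 5, 11), (3, 7, 7)]
  Group 2 (a > b): [(1, 10, 4)]
Optimal job order: [2, 3, 1]
Schedule:
  Job 2: M1 done at 5, M2 done at 16
  Job 3: M1 done at 12, M2 done at 23
  Job 1: M1 done at 22, M2 done at 27
Makespan = 27

27


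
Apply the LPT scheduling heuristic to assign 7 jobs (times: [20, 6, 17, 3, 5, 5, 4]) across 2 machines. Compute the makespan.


Sort jobs in decreasing order (LPT): [20, 17, 6, 5, 5, 4, 3]
Assign each job to the least loaded machine:
  Machine 1: jobs [20, 5, 4], load = 29
  Machine 2: jobs [17, 6, 5, 3], load = 31
Makespan = max load = 31

31


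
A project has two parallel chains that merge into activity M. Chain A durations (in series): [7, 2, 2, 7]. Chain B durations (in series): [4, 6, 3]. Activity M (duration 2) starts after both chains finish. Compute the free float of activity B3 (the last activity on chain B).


ES(B3) = sum of predecessors on chain B = 10
EF(B3) = ES + duration = 10 + 3 = 13
Successor of B3 is M. ES(M) = max(sum(A), sum(B)) = max(18, 13) = 18
Free float = ES(successor) - EF(current) = 18 - 13 = 5

5


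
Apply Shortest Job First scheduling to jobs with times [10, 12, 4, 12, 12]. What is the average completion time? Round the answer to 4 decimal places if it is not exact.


SJF order (ascending): [4, 10, 12, 12, 12]
Completion times:
  Job 1: burst=4, C=4
  Job 2: burst=10, C=14
  Job 3: burst=12, C=26
  Job 4: burst=12, C=38
  Job 5: burst=12, C=50
Average completion = 132/5 = 26.4

26.4


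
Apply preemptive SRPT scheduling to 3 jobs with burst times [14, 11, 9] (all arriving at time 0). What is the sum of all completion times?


Since all jobs arrive at t=0, SRPT equals SPT ordering.
SPT order: [9, 11, 14]
Completion times:
  Job 1: p=9, C=9
  Job 2: p=11, C=20
  Job 3: p=14, C=34
Total completion time = 9 + 20 + 34 = 63

63


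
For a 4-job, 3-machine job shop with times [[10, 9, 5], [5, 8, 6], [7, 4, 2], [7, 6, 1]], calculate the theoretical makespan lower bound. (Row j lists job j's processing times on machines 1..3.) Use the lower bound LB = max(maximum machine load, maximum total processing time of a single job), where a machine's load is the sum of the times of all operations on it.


Machine loads:
  Machine 1: 10 + 5 + 7 + 7 = 29
  Machine 2: 9 + 8 + 4 + 6 = 27
  Machine 3: 5 + 6 + 2 + 1 = 14
Max machine load = 29
Job totals:
  Job 1: 24
  Job 2: 19
  Job 3: 13
  Job 4: 14
Max job total = 24
Lower bound = max(29, 24) = 29

29


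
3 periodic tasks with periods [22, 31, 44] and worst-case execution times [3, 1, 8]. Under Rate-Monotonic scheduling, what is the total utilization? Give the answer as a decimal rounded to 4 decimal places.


Compute individual utilizations (exact fractions):
  Task 1: C/T = 3/22 (approx. 0.1364)
  Task 2: C/T = 1/31 (approx. 0.0323)
  Task 3: C/T = 8/44 = 2/11 (approx. 0.1818)
Total utilization U = 3/22 + 1/31 + 2/11 = 239/682
Rounded to 4 decimal places: U = 0.3504
RM (Liu & Layland) bound for 3 tasks = 0.779763; compare with U = 239/682 (approx. 0.350440)
U <= bound, so schedulable by RM sufficient condition.

0.3504


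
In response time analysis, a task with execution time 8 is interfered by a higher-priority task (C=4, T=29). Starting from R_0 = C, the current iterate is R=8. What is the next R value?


R_next = C + ceil(R_prev / T_hp) * C_hp
ceil(8 / 29) = ceil(0.2759) = 1
Interference = 1 * 4 = 4
R_next = 8 + 4 = 12

12


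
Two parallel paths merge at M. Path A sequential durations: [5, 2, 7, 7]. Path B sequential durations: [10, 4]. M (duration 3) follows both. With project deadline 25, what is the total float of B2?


Forward pass: ES(B2) = sum of predecessors on chain B = 10
EF = ES + duration = 10 + 4 = 14
Backward pass: LF(M) = deadline = 25; LS(M) = 25 - 3 = 22
LF(B2) = LS(M) - sum(successors on chain B) = 22 - 0 = 22
LS = LF - duration = 22 - 4 = 18
Total float = LS - ES = 18 - 10 = 8

8


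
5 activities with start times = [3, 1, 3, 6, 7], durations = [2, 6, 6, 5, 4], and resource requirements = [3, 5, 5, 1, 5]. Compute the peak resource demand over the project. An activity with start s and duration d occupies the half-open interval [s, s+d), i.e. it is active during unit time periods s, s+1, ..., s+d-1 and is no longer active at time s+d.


Each activity i is active on [start_i, start_i + duration_i).
Compute total resource usage per time slot:
  t=0: active resources = [], total = 0
  t=1: active resources = [5], total = 5
  t=2: active resources = [5], total = 5
  t=3: active resources = [3, 5, 5], total = 13
  t=4: active resources = [3, 5, 5], total = 13
  t=5: active resources = [5, 5], total = 10
  t=6: active resources = [5, 5, 1], total = 11
  t=7: active resources = [5, 1, 5], total = 11
  t=8: active resources = [5, 1, 5], total = 11
  t=9: active resources = [1, 5], total = 6
  t=10: active resources = [1, 5], total = 6
Peak resource demand = 13

13


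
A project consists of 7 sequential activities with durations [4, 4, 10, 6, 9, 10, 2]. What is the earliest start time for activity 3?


Activity 3 starts after activities 1 through 2 complete.
Predecessor durations: [4, 4]
ES = 4 + 4 = 8

8


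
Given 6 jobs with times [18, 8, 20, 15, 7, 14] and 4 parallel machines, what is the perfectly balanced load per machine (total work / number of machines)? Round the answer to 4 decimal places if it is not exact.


Total processing time = 18 + 8 + 20 + 15 + 7 + 14 = 82
Number of machines = 4
Ideal balanced load = 82 / 4 = 20.5

20.5


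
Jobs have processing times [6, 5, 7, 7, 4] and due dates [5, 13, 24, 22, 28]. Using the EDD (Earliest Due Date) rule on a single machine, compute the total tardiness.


Sort by due date (EDD order): [(6, 5), (5, 13), (7, 22), (7, 24), (4, 28)]
Compute completion times and tardiness:
  Job 1: p=6, d=5, C=6, tardiness=max(0,6-5)=1
  Job 2: p=5, d=13, C=11, tardiness=max(0,11-13)=0
  Job 3: p=7, d=22, C=18, tardiness=max(0,18-22)=0
  Job 4: p=7, d=24, C=25, tardiness=max(0,25-24)=1
  Job 5: p=4, d=28, C=29, tardiness=max(0,29-28)=1
Total tardiness = 3

3


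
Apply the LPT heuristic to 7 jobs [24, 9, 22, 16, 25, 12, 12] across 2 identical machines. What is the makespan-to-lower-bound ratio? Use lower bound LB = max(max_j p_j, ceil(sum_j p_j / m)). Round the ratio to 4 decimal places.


LPT order: [25, 24, 22, 16, 12, 12, 9]
Machine loads after assignment: [62, 58]
LPT makespan = 62
Lower bound = max(max_job, ceil(total/2)) = max(25, 60) = 60
Ratio = 62 / 60 = 1.0333

1.0333


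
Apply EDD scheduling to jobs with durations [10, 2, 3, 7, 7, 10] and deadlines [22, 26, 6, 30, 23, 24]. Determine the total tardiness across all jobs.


Sort by due date (EDD order): [(3, 6), (10, 22), (7, 23), (10, 24), (2, 26), (7, 30)]
Compute completion times and tardiness:
  Job 1: p=3, d=6, C=3, tardiness=max(0,3-6)=0
  Job 2: p=10, d=22, C=13, tardiness=max(0,13-22)=0
  Job 3: p=7, d=23, C=20, tardiness=max(0,20-23)=0
  Job 4: p=10, d=24, C=30, tardiness=max(0,30-24)=6
  Job 5: p=2, d=26, C=32, tardiness=max(0,32-26)=6
  Job 6: p=7, d=30, C=39, tardiness=max(0,39-30)=9
Total tardiness = 21

21


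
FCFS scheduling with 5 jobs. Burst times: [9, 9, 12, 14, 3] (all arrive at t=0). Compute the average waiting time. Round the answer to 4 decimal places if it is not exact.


FCFS order (as given): [9, 9, 12, 14, 3]
Waiting times:
  Job 1: wait = 0
  Job 2: wait = 9
  Job 3: wait = 18
  Job 4: wait = 30
  Job 5: wait = 44
Sum of waiting times = 101
Average waiting time = 101/5 = 20.2

20.2


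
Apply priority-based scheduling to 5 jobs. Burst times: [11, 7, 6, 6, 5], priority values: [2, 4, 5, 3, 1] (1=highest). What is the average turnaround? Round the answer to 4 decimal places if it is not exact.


Sort by priority (ascending = highest first):
Order: [(1, 5), (2, 11), (3, 6), (4, 7), (5, 6)]
Completion times:
  Priority 1, burst=5, C=5
  Priority 2, burst=11, C=16
  Priority 3, burst=6, C=22
  Priority 4, burst=7, C=29
  Priority 5, burst=6, C=35
Average turnaround = 107/5 = 21.4

21.4


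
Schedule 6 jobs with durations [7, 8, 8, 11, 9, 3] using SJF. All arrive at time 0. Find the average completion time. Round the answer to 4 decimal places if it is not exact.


SJF order (ascending): [3, 7, 8, 8, 9, 11]
Completion times:
  Job 1: burst=3, C=3
  Job 2: burst=7, C=10
  Job 3: burst=8, C=18
  Job 4: burst=8, C=26
  Job 5: burst=9, C=35
  Job 6: burst=11, C=46
Average completion = 138/6 = 23.0

23.0


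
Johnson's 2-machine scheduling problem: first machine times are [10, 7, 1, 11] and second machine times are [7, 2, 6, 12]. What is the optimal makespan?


Apply Johnson's rule:
  Group 1 (a <= b): [(3, 1, 6), (4, 11, 12)]
  Group 2 (a > b): [(1, 10, 7), (2, 7, 2)]
Optimal job order: [3, 4, 1, 2]
Schedule:
  Job 3: M1 done at 1, M2 done at 7
  Job 4: M1 done at 12, M2 done at 24
  Job 1: M1 done at 22, M2 done at 31
  Job 2: M1 done at 29, M2 done at 33
Makespan = 33

33


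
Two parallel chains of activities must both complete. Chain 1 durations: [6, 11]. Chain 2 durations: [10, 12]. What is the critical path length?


Path A total = 6 + 11 = 17
Path B total = 10 + 12 = 22
Critical path = longest path = max(17, 22) = 22

22


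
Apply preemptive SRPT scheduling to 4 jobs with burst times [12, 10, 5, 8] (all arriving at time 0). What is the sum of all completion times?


Since all jobs arrive at t=0, SRPT equals SPT ordering.
SPT order: [5, 8, 10, 12]
Completion times:
  Job 1: p=5, C=5
  Job 2: p=8, C=13
  Job 3: p=10, C=23
  Job 4: p=12, C=35
Total completion time = 5 + 13 + 23 + 35 = 76

76


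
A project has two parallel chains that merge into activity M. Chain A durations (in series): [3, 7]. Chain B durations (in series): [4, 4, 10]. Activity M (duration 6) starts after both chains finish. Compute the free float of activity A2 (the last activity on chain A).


ES(A2) = sum of predecessors on chain A = 3
EF(A2) = ES + duration = 3 + 7 = 10
Successor of A2 is M. ES(M) = max(sum(A), sum(B)) = max(10, 18) = 18
Free float = ES(successor) - EF(current) = 18 - 10 = 8

8


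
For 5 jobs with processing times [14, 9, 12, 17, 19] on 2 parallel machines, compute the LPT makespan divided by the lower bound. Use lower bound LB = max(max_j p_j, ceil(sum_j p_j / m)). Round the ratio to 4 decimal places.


LPT order: [19, 17, 14, 12, 9]
Machine loads after assignment: [40, 31]
LPT makespan = 40
Lower bound = max(max_job, ceil(total/2)) = max(19, 36) = 36
Ratio = 40 / 36 = 1.1111

1.1111


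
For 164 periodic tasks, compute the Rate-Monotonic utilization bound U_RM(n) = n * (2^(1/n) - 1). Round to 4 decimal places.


Compute 2^(1/164) = 1.0042354515
Subtract 1: 1.0042354515 - 1 = 0.0042354515
Multiply by n: 164 * 0.0042354515 = 0.6946140460
Round to 4 dp: 0.6946

0.6946


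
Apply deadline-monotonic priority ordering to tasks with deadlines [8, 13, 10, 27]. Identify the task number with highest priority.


Sort tasks by relative deadline (ascending):
  Task 1: deadline = 8
  Task 3: deadline = 10
  Task 2: deadline = 13
  Task 4: deadline = 27
Priority order (highest first): [1, 3, 2, 4]
Highest priority task = 1

1


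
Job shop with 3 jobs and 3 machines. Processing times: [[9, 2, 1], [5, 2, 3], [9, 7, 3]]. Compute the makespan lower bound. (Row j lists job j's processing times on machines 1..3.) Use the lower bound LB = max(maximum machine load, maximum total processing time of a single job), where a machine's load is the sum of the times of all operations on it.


Machine loads:
  Machine 1: 9 + 5 + 9 = 23
  Machine 2: 2 + 2 + 7 = 11
  Machine 3: 1 + 3 + 3 = 7
Max machine load = 23
Job totals:
  Job 1: 12
  Job 2: 10
  Job 3: 19
Max job total = 19
Lower bound = max(23, 19) = 23

23


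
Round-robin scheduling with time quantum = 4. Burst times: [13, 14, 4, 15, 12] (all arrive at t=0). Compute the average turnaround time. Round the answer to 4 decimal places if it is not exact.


Time quantum = 4
Execution trace:
  J1 runs 4 units, time = 4
  J2 runs 4 units, time = 8
  J3 runs 4 units, time = 12
  J4 runs 4 units, time = 16
  J5 runs 4 units, time = 20
  J1 runs 4 units, time = 24
  J2 runs 4 units, time = 28
  J4 runs 4 units, time = 32
  J5 runs 4 units, time = 36
  J1 runs 4 units, time = 40
  J2 runs 4 units, time = 44
  J4 runs 4 units, time = 48
  J5 runs 4 units, time = 52
  J1 runs 1 units, time = 53
  J2 runs 2 units, time = 55
  J4 runs 3 units, time = 58
Finish times: [53, 55, 12, 58, 52]
Average turnaround = 230/5 = 46.0

46.0


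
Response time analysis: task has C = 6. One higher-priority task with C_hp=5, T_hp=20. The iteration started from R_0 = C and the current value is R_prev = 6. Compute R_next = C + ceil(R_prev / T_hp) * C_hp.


R_next = C + ceil(R_prev / T_hp) * C_hp
ceil(6 / 20) = ceil(0.3) = 1
Interference = 1 * 5 = 5
R_next = 6 + 5 = 11

11


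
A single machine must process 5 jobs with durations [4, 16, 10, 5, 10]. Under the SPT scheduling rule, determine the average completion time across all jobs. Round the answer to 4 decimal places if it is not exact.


Sort jobs by processing time (SPT order): [4, 5, 10, 10, 16]
Compute completion times sequentially:
  Job 1: processing = 4, completes at 4
  Job 2: processing = 5, completes at 9
  Job 3: processing = 10, completes at 19
  Job 4: processing = 10, completes at 29
  Job 5: processing = 16, completes at 45
Sum of completion times = 106
Average completion time = 106/5 = 21.2

21.2


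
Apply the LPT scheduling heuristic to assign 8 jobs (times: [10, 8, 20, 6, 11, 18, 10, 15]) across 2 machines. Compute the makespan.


Sort jobs in decreasing order (LPT): [20, 18, 15, 11, 10, 10, 8, 6]
Assign each job to the least loaded machine:
  Machine 1: jobs [20, 11, 10, 8], load = 49
  Machine 2: jobs [18, 15, 10, 6], load = 49
Makespan = max load = 49

49


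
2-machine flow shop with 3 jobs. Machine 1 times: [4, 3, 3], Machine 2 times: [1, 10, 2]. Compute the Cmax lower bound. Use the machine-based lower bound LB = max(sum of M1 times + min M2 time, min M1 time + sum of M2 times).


LB1 = sum(M1 times) + min(M2 times) = 10 + 1 = 11
LB2 = min(M1 times) + sum(M2 times) = 3 + 13 = 16
Lower bound = max(LB1, LB2) = max(11, 16) = 16

16


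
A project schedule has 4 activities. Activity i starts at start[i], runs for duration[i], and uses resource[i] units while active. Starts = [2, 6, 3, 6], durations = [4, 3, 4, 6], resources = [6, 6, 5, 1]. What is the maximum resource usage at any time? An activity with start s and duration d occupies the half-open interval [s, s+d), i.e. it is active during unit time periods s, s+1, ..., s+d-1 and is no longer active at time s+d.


Each activity i is active on [start_i, start_i + duration_i).
Compute total resource usage per time slot:
  t=0: active resources = [], total = 0
  t=1: active resources = [], total = 0
  t=2: active resources = [6], total = 6
  t=3: active resources = [6, 5], total = 11
  t=4: active resources = [6, 5], total = 11
  t=5: active resources = [6, 5], total = 11
  t=6: active resources = [6, 5, 1], total = 12
  t=7: active resources = [6, 1], total = 7
  t=8: active resources = [6, 1], total = 7
  t=9: active resources = [1], total = 1
  t=10: active resources = [1], total = 1
  t=11: active resources = [1], total = 1
Peak resource demand = 12

12


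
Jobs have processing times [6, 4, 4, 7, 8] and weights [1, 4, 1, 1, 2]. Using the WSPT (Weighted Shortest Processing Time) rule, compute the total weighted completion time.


Compute p/w ratios and sort ascending (WSPT): [(4, 4), (4, 1), (8, 2), (6, 1), (7, 1)]
Compute weighted completion times:
  Job (p=4,w=4): C=4, w*C=4*4=16
  Job (p=4,w=1): C=8, w*C=1*8=8
  Job (p=8,w=2): C=16, w*C=2*16=32
  Job (p=6,w=1): C=22, w*C=1*22=22
  Job (p=7,w=1): C=29, w*C=1*29=29
Total weighted completion time = 107

107


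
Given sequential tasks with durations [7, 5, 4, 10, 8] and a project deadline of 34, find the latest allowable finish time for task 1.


LF(activity 1) = deadline - sum of successor durations
Successors: activities 2 through 5 with durations [5, 4, 10, 8]
Sum of successor durations = 27
LF = 34 - 27 = 7

7


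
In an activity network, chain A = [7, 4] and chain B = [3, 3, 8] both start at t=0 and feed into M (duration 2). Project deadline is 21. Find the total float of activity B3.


Forward pass: ES(B3) = sum of predecessors on chain B = 6
EF = ES + duration = 6 + 8 = 14
Backward pass: LF(M) = deadline = 21; LS(M) = 21 - 2 = 19
LF(B3) = LS(M) - sum(successors on chain B) = 19 - 0 = 19
LS = LF - duration = 19 - 8 = 11
Total float = LS - ES = 11 - 6 = 5

5


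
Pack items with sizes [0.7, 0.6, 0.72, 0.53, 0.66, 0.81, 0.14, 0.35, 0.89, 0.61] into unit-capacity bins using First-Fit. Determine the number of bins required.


Place items sequentially using First-Fit:
  Item 0.7 -> new Bin 1
  Item 0.6 -> new Bin 2
  Item 0.72 -> new Bin 3
  Item 0.53 -> new Bin 4
  Item 0.66 -> new Bin 5
  Item 0.81 -> new Bin 6
  Item 0.14 -> Bin 1 (now 0.84)
  Item 0.35 -> Bin 2 (now 0.95)
  Item 0.89 -> new Bin 7
  Item 0.61 -> new Bin 8
Total bins used = 8

8


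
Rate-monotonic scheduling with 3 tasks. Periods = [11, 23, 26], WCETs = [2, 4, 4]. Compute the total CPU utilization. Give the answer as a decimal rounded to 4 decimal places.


Compute individual utilizations (exact fractions):
  Task 1: C/T = 2/11 (approx. 0.1818)
  Task 2: C/T = 4/23 (approx. 0.1739)
  Task 3: C/T = 4/26 = 2/13 (approx. 0.1538)
Total utilization U = 2/11 + 4/23 + 2/13 = 1676/3289
Rounded to 4 decimal places: U = 0.5096
RM (Liu & Layland) bound for 3 tasks = 0.779763; compare with U = 1676/3289 (approx. 0.509577)
U <= bound, so schedulable by RM sufficient condition.

0.5096


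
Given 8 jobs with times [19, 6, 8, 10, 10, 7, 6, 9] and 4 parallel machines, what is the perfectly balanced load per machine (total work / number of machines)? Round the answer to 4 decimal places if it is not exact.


Total processing time = 19 + 6 + 8 + 10 + 10 + 7 + 6 + 9 = 75
Number of machines = 4
Ideal balanced load = 75 / 4 = 18.75

18.75


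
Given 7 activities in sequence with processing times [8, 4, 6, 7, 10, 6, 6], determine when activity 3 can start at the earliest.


Activity 3 starts after activities 1 through 2 complete.
Predecessor durations: [8, 4]
ES = 8 + 4 = 12

12


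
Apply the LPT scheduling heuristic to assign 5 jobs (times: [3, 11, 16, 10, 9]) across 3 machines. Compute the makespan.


Sort jobs in decreasing order (LPT): [16, 11, 10, 9, 3]
Assign each job to the least loaded machine:
  Machine 1: jobs [16], load = 16
  Machine 2: jobs [11, 3], load = 14
  Machine 3: jobs [10, 9], load = 19
Makespan = max load = 19

19


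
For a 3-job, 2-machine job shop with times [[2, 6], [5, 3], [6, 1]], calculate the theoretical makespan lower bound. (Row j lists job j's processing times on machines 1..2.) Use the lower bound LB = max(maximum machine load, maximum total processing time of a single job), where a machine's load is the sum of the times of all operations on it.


Machine loads:
  Machine 1: 2 + 5 + 6 = 13
  Machine 2: 6 + 3 + 1 = 10
Max machine load = 13
Job totals:
  Job 1: 8
  Job 2: 8
  Job 3: 7
Max job total = 8
Lower bound = max(13, 8) = 13

13


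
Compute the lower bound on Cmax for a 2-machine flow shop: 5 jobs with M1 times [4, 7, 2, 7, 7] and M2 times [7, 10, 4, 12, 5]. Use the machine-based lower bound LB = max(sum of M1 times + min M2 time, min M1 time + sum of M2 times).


LB1 = sum(M1 times) + min(M2 times) = 27 + 4 = 31
LB2 = min(M1 times) + sum(M2 times) = 2 + 38 = 40
Lower bound = max(LB1, LB2) = max(31, 40) = 40

40


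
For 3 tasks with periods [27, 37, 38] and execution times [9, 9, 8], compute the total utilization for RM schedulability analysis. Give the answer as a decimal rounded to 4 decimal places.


Compute individual utilizations (exact fractions):
  Task 1: C/T = 9/27 = 1/3 (approx. 0.3333)
  Task 2: C/T = 9/37 (approx. 0.2432)
  Task 3: C/T = 8/38 = 4/19 (approx. 0.2105)
Total utilization U = 1/3 + 9/37 + 4/19 = 1660/2109
Rounded to 4 decimal places: U = 0.7871
RM (Liu & Layland) bound for 3 tasks = 0.779763; compare with U = 1660/2109 (approx. 0.787103)
bound < U <= 1, so the RM sufficient condition is not met (inconclusive; an exact test such as response-time analysis is needed).

0.7871


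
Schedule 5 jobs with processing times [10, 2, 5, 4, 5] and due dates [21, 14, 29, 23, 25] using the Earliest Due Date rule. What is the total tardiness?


Sort by due date (EDD order): [(2, 14), (10, 21), (4, 23), (5, 25), (5, 29)]
Compute completion times and tardiness:
  Job 1: p=2, d=14, C=2, tardiness=max(0,2-14)=0
  Job 2: p=10, d=21, C=12, tardiness=max(0,12-21)=0
  Job 3: p=4, d=23, C=16, tardiness=max(0,16-23)=0
  Job 4: p=5, d=25, C=21, tardiness=max(0,21-25)=0
  Job 5: p=5, d=29, C=26, tardiness=max(0,26-29)=0
Total tardiness = 0

0


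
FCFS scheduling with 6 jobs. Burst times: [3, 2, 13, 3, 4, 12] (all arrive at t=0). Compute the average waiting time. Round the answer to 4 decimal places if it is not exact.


FCFS order (as given): [3, 2, 13, 3, 4, 12]
Waiting times:
  Job 1: wait = 0
  Job 2: wait = 3
  Job 3: wait = 5
  Job 4: wait = 18
  Job 5: wait = 21
  Job 6: wait = 25
Sum of waiting times = 72
Average waiting time = 72/6 = 12.0

12.0


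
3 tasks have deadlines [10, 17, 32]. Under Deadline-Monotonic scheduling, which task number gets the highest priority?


Sort tasks by relative deadline (ascending):
  Task 1: deadline = 10
  Task 2: deadline = 17
  Task 3: deadline = 32
Priority order (highest first): [1, 2, 3]
Highest priority task = 1

1


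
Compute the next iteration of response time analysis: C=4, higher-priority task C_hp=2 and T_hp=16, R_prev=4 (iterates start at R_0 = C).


R_next = C + ceil(R_prev / T_hp) * C_hp
ceil(4 / 16) = ceil(0.25) = 1
Interference = 1 * 2 = 2
R_next = 4 + 2 = 6

6


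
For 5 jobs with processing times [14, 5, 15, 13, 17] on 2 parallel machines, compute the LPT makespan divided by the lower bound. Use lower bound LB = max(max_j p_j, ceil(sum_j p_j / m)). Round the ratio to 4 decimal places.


LPT order: [17, 15, 14, 13, 5]
Machine loads after assignment: [30, 34]
LPT makespan = 34
Lower bound = max(max_job, ceil(total/2)) = max(17, 32) = 32
Ratio = 34 / 32 = 1.0625

1.0625


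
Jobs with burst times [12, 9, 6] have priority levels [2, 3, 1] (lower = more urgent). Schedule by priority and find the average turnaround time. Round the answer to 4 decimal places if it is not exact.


Sort by priority (ascending = highest first):
Order: [(1, 6), (2, 12), (3, 9)]
Completion times:
  Priority 1, burst=6, C=6
  Priority 2, burst=12, C=18
  Priority 3, burst=9, C=27
Average turnaround = 51/3 = 17.0

17.0


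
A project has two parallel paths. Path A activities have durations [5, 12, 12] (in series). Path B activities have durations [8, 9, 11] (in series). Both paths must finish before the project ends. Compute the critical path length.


Path A total = 5 + 12 + 12 = 29
Path B total = 8 + 9 + 11 = 28
Critical path = longest path = max(29, 28) = 29

29


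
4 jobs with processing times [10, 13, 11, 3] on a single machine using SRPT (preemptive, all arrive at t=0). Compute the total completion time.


Since all jobs arrive at t=0, SRPT equals SPT ordering.
SPT order: [3, 10, 11, 13]
Completion times:
  Job 1: p=3, C=3
  Job 2: p=10, C=13
  Job 3: p=11, C=24
  Job 4: p=13, C=37
Total completion time = 3 + 13 + 24 + 37 = 77

77


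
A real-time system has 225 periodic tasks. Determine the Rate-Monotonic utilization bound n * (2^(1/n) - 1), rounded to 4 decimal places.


Compute 2^(1/225) = 1.0030854042
Subtract 1: 1.0030854042 - 1 = 0.0030854042
Multiply by n: 225 * 0.0030854042 = 0.6942159450
Round to 4 dp: 0.6942

0.6942


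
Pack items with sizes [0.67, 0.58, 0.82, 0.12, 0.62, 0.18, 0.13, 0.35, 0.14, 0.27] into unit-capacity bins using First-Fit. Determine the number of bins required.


Place items sequentially using First-Fit:
  Item 0.67 -> new Bin 1
  Item 0.58 -> new Bin 2
  Item 0.82 -> new Bin 3
  Item 0.12 -> Bin 1 (now 0.79)
  Item 0.62 -> new Bin 4
  Item 0.18 -> Bin 1 (now 0.97)
  Item 0.13 -> Bin 2 (now 0.71)
  Item 0.35 -> Bin 4 (now 0.97)
  Item 0.14 -> Bin 2 (now 0.85)
  Item 0.27 -> new Bin 5
Total bins used = 5

5


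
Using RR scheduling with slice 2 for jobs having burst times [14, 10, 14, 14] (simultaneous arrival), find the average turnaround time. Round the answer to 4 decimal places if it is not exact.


Time quantum = 2
Execution trace:
  J1 runs 2 units, time = 2
  J2 runs 2 units, time = 4
  J3 runs 2 units, time = 6
  J4 runs 2 units, time = 8
  J1 runs 2 units, time = 10
  J2 runs 2 units, time = 12
  J3 runs 2 units, time = 14
  J4 runs 2 units, time = 16
  J1 runs 2 units, time = 18
  J2 runs 2 units, time = 20
  J3 runs 2 units, time = 22
  J4 runs 2 units, time = 24
  J1 runs 2 units, time = 26
  J2 runs 2 units, time = 28
  J3 runs 2 units, time = 30
  J4 runs 2 units, time = 32
  J1 runs 2 units, time = 34
  J2 runs 2 units, time = 36
  J3 runs 2 units, time = 38
  J4 runs 2 units, time = 40
  J1 runs 2 units, time = 42
  J3 runs 2 units, time = 44
  J4 runs 2 units, time = 46
  J1 runs 2 units, time = 48
  J3 runs 2 units, time = 50
  J4 runs 2 units, time = 52
Finish times: [48, 36, 50, 52]
Average turnaround = 186/4 = 46.5

46.5


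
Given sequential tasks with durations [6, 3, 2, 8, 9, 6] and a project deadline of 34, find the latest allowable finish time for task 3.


LF(activity 3) = deadline - sum of successor durations
Successors: activities 4 through 6 with durations [8, 9, 6]
Sum of successor durations = 23
LF = 34 - 23 = 11

11


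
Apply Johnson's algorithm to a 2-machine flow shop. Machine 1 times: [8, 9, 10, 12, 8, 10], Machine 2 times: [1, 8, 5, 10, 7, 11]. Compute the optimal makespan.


Apply Johnson's rule:
  Group 1 (a <= b): [(6, 10, 11)]
  Group 2 (a > b): [(4, 12, 10), (2, 9, 8), (5, 8, 7), (3, 10, 5), (1, 8, 1)]
Optimal job order: [6, 4, 2, 5, 3, 1]
Schedule:
  Job 6: M1 done at 10, M2 done at 21
  Job 4: M1 done at 22, M2 done at 32
  Job 2: M1 done at 31, M2 done at 40
  Job 5: M1 done at 39, M2 done at 47
  Job 3: M1 done at 49, M2 done at 54
  Job 1: M1 done at 57, M2 done at 58
Makespan = 58

58


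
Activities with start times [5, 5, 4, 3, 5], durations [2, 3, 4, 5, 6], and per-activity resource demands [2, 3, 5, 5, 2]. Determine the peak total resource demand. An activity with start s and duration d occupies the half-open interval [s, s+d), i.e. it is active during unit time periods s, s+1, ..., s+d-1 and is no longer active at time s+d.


Each activity i is active on [start_i, start_i + duration_i).
Compute total resource usage per time slot:
  t=0: active resources = [], total = 0
  t=1: active resources = [], total = 0
  t=2: active resources = [], total = 0
  t=3: active resources = [5], total = 5
  t=4: active resources = [5, 5], total = 10
  t=5: active resources = [2, 3, 5, 5, 2], total = 17
  t=6: active resources = [2, 3, 5, 5, 2], total = 17
  t=7: active resources = [3, 5, 5, 2], total = 15
  t=8: active resources = [2], total = 2
  t=9: active resources = [2], total = 2
  t=10: active resources = [2], total = 2
Peak resource demand = 17

17


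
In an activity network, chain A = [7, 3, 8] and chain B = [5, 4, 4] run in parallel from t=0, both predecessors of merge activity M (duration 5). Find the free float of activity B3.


ES(B3) = sum of predecessors on chain B = 9
EF(B3) = ES + duration = 9 + 4 = 13
Successor of B3 is M. ES(M) = max(sum(A), sum(B)) = max(18, 13) = 18
Free float = ES(successor) - EF(current) = 18 - 13 = 5

5


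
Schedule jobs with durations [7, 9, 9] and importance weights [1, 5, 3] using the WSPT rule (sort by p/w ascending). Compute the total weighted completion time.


Compute p/w ratios and sort ascending (WSPT): [(9, 5), (9, 3), (7, 1)]
Compute weighted completion times:
  Job (p=9,w=5): C=9, w*C=5*9=45
  Job (p=9,w=3): C=18, w*C=3*18=54
  Job (p=7,w=1): C=25, w*C=1*25=25
Total weighted completion time = 124

124


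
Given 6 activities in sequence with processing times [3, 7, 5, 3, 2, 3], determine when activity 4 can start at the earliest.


Activity 4 starts after activities 1 through 3 complete.
Predecessor durations: [3, 7, 5]
ES = 3 + 7 + 5 = 15

15


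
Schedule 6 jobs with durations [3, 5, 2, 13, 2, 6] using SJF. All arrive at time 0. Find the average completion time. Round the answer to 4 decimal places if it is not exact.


SJF order (ascending): [2, 2, 3, 5, 6, 13]
Completion times:
  Job 1: burst=2, C=2
  Job 2: burst=2, C=4
  Job 3: burst=3, C=7
  Job 4: burst=5, C=12
  Job 5: burst=6, C=18
  Job 6: burst=13, C=31
Average completion = 74/6 = 12.3333

12.3333
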